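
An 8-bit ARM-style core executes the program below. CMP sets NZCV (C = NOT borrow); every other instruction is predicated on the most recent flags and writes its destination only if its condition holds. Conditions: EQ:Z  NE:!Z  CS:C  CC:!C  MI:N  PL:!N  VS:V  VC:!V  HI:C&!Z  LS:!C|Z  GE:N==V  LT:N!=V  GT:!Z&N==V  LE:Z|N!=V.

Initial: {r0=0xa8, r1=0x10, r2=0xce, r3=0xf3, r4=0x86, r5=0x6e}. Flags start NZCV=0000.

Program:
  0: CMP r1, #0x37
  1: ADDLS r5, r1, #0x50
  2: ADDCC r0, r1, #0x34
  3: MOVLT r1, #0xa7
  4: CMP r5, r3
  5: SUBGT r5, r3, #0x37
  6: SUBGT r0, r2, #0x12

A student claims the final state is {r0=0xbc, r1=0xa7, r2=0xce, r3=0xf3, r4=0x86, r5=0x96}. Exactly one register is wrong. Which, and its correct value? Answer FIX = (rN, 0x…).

FIX = (r5, 0xbc)

[0] flags=1000 → (cmp)
[1] flags=1000 LS?T → r5=0x60
[2] flags=1000 CC?T → r0=0x44
[3] flags=1000 LT?T → r1=0xa7
[4] flags=0000 → (cmp)
[5] flags=0000 GT?T → r5=0xbc
[6] flags=0000 GT?T → r0=0xbc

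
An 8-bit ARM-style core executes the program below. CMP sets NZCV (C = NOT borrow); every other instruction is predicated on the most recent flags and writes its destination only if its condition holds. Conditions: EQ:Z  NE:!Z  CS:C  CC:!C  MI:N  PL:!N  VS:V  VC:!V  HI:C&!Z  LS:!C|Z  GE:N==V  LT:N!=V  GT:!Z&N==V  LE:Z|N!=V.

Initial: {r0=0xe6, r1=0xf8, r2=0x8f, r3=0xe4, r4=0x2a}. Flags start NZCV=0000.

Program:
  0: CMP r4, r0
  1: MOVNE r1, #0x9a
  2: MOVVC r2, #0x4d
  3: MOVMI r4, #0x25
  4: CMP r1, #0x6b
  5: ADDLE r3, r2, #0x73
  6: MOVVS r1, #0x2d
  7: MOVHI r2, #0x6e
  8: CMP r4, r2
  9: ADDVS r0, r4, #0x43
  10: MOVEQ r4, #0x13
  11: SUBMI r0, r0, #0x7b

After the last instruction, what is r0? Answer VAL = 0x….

[0] flags=0000 → (cmp)
[1] flags=0000 NE?T → r1=0x9a
[2] flags=0000 VC?T → r2=0x4d
[3] flags=0000 MI?F → skip
[4] flags=0011 → (cmp)
[5] flags=0011 LE?T → r3=0xc0
[6] flags=0011 VS?T → r1=0x2d
[7] flags=0011 HI?T → r2=0x6e
[8] flags=1000 → (cmp)
[9] flags=1000 VS?F → skip
[10] flags=1000 EQ?F → skip
[11] flags=1000 MI?T → r0=0x6b

VAL = 0x6b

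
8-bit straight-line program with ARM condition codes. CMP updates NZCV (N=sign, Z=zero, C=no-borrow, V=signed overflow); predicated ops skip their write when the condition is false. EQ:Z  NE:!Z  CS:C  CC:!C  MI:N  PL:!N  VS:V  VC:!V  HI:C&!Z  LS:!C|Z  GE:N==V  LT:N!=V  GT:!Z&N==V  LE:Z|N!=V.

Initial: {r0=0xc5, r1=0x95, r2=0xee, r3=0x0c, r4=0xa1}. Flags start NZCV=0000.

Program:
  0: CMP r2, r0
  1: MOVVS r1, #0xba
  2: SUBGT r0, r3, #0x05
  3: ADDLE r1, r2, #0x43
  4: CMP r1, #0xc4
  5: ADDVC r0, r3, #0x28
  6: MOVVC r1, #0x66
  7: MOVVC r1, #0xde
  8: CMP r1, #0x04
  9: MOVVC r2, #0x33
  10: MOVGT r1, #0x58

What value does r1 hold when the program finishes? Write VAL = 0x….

0: ✓ CMP  NZCV=0010
1: · MOVVS
2: ✓ SUBGT  r0←0x07
3: · ADDLE
4: ✓ CMP  NZCV=1000
5: ✓ ADDVC  r0←0x34
6: ✓ MOVVC  r1←0x66
7: ✓ MOVVC  r1←0xde
8: ✓ CMP  NZCV=1010
9: ✓ MOVVC  r2←0x33
10: · MOVGT

VAL = 0xde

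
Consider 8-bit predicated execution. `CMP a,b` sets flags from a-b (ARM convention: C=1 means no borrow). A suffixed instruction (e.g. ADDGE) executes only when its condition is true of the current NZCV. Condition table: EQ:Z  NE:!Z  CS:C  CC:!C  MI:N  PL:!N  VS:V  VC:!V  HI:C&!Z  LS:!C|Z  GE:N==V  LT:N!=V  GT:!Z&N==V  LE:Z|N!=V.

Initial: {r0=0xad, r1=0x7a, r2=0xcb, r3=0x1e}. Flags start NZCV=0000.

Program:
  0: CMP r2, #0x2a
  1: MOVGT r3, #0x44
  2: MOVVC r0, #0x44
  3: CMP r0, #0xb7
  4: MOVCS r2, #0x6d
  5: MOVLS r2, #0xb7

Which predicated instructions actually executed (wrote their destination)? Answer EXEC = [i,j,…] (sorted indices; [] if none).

EXEC = [2,5]

0: ✓ CMP  NZCV=1010
1: · MOVGT
2: ✓ MOVVC  r0←0x44
3: ✓ CMP  NZCV=1001
4: · MOVCS
5: ✓ MOVLS  r2←0xb7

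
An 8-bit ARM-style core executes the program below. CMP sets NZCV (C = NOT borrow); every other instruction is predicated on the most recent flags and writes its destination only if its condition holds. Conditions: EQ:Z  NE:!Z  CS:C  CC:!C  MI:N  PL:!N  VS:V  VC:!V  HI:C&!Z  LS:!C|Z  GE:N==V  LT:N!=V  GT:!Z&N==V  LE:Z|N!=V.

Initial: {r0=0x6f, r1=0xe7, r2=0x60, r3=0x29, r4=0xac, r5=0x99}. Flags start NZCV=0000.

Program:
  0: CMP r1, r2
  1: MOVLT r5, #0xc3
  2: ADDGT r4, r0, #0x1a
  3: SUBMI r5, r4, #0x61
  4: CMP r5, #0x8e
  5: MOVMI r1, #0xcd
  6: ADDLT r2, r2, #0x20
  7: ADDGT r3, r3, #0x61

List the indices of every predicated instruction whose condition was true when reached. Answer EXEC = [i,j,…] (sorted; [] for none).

EXEC = [1,3,5,7]

0: ✓ CMP  NZCV=1010
1: ✓ MOVLT  r5←0xc3
2: · ADDGT
3: ✓ SUBMI  r5←0x4b
4: ✓ CMP  NZCV=1001
5: ✓ MOVMI  r1←0xcd
6: · ADDLT
7: ✓ ADDGT  r3←0x8a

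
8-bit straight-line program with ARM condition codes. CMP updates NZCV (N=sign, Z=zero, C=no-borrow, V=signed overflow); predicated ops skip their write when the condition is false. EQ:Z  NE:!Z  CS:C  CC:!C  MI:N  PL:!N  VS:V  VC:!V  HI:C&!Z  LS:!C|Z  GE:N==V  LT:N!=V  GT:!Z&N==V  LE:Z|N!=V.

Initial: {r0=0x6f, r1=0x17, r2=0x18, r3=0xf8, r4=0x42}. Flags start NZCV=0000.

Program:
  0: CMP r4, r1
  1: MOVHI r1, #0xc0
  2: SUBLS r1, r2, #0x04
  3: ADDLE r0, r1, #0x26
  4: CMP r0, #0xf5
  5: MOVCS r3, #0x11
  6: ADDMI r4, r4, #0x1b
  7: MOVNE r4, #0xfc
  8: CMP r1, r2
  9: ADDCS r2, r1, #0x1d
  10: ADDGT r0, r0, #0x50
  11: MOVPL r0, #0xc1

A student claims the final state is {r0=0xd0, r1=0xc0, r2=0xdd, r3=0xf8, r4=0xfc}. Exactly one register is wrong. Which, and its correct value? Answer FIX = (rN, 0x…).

FIX = (r0, 0x6f)

0: ✓ CMP  NZCV=0010
1: ✓ MOVHI  r1←0xc0
2: · SUBLS
3: · ADDLE
4: ✓ CMP  NZCV=0000
5: · MOVCS
6: · ADDMI
7: ✓ MOVNE  r4←0xfc
8: ✓ CMP  NZCV=1010
9: ✓ ADDCS  r2←0xdd
10: · ADDGT
11: · MOVPL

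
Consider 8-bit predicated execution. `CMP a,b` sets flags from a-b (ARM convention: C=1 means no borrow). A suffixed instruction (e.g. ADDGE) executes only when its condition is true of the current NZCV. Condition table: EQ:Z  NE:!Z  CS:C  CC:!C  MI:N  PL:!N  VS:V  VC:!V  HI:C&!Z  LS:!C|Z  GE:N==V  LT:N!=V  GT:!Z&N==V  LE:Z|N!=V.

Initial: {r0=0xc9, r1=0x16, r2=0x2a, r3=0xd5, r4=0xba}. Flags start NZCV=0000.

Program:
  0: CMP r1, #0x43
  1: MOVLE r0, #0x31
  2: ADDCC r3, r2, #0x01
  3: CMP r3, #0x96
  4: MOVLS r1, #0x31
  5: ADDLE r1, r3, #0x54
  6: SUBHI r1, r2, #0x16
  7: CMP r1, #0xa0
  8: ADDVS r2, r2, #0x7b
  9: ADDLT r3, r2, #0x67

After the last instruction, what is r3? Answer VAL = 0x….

0: ✓ CMP  NZCV=1000
1: ✓ MOVLE  r0←0x31
2: ✓ ADDCC  r3←0x2b
3: ✓ CMP  NZCV=1001
4: ✓ MOVLS  r1←0x31
5: · ADDLE
6: · SUBHI
7: ✓ CMP  NZCV=1001
8: ✓ ADDVS  r2←0xa5
9: · ADDLT

VAL = 0x2b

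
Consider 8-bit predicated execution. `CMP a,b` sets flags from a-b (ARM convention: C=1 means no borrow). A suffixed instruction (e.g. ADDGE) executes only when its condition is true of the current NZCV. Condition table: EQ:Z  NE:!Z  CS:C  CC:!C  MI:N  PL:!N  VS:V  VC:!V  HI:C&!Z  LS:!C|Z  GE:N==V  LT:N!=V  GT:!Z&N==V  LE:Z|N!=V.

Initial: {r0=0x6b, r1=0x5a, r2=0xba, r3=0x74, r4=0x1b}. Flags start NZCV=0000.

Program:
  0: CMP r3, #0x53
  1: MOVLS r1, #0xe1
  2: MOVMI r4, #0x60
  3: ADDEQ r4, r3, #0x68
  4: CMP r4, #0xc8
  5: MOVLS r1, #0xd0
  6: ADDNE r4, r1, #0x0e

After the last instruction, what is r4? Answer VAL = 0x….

VAL = 0xde

0: ✓ CMP  NZCV=0010
1: · MOVLS
2: · MOVMI
3: · ADDEQ
4: ✓ CMP  NZCV=0000
5: ✓ MOVLS  r1←0xd0
6: ✓ ADDNE  r4←0xde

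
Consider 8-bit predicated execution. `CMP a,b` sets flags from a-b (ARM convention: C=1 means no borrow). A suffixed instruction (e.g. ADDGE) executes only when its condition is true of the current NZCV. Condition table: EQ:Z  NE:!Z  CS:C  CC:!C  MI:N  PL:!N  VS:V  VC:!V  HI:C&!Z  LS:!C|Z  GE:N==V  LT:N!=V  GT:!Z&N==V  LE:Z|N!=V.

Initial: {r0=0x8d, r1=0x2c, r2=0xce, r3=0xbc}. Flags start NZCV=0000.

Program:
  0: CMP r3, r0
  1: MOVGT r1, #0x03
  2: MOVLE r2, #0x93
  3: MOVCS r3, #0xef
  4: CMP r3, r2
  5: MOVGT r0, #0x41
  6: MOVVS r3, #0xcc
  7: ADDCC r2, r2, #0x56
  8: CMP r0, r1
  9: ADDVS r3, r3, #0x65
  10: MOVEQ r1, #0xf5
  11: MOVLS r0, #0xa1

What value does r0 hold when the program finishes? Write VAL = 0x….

0: ✓ CMP  NZCV=0010
1: ✓ MOVGT  r1←0x03
2: · MOVLE
3: ✓ MOVCS  r3←0xef
4: ✓ CMP  NZCV=0010
5: ✓ MOVGT  r0←0x41
6: · MOVVS
7: · ADDCC
8: ✓ CMP  NZCV=0010
9: · ADDVS
10: · MOVEQ
11: · MOVLS

VAL = 0x41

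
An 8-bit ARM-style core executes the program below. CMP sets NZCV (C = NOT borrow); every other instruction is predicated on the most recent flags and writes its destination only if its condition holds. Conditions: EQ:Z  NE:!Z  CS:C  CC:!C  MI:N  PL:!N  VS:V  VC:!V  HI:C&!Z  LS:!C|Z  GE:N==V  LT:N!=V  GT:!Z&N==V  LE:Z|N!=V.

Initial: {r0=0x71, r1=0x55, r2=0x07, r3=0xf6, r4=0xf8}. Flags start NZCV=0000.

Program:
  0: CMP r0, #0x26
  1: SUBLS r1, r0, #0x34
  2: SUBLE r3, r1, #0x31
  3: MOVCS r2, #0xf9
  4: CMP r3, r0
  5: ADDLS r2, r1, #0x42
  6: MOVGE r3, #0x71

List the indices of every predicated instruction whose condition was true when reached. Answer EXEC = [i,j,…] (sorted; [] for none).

[0] flags=0010 → (cmp)
[1] flags=0010 LS?F → skip
[2] flags=0010 LE?F → skip
[3] flags=0010 CS?T → r2=0xf9
[4] flags=1010 → (cmp)
[5] flags=1010 LS?F → skip
[6] flags=1010 GE?F → skip

EXEC = [3]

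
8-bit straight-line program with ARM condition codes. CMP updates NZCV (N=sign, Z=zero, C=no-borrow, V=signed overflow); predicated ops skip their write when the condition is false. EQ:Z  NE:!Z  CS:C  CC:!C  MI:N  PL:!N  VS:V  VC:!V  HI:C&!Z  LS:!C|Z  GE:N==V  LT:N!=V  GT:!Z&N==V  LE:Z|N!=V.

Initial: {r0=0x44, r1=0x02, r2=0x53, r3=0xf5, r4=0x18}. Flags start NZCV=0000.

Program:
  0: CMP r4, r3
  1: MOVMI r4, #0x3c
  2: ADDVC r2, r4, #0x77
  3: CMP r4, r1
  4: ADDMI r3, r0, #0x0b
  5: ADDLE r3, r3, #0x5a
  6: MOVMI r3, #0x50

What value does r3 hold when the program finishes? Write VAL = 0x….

0: ✓ CMP  NZCV=0000
1: · MOVMI
2: ✓ ADDVC  r2←0x8f
3: ✓ CMP  NZCV=0010
4: · ADDMI
5: · ADDLE
6: · MOVMI

VAL = 0xf5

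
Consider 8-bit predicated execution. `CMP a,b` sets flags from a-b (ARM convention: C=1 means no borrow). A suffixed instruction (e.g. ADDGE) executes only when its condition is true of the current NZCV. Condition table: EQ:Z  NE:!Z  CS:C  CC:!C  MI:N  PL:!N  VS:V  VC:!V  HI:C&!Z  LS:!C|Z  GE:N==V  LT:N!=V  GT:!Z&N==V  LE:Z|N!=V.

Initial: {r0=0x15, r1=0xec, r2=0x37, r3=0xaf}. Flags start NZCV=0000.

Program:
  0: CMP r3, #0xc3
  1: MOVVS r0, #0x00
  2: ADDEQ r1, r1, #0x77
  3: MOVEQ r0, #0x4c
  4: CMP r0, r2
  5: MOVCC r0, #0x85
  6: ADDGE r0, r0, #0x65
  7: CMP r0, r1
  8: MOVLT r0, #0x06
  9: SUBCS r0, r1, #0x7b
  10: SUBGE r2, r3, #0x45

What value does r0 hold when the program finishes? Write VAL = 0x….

VAL = 0x06

0: ✓ CMP  NZCV=1000
1: · MOVVS
2: · ADDEQ
3: · MOVEQ
4: ✓ CMP  NZCV=1000
5: ✓ MOVCC  r0←0x85
6: · ADDGE
7: ✓ CMP  NZCV=1000
8: ✓ MOVLT  r0←0x06
9: · SUBCS
10: · SUBGE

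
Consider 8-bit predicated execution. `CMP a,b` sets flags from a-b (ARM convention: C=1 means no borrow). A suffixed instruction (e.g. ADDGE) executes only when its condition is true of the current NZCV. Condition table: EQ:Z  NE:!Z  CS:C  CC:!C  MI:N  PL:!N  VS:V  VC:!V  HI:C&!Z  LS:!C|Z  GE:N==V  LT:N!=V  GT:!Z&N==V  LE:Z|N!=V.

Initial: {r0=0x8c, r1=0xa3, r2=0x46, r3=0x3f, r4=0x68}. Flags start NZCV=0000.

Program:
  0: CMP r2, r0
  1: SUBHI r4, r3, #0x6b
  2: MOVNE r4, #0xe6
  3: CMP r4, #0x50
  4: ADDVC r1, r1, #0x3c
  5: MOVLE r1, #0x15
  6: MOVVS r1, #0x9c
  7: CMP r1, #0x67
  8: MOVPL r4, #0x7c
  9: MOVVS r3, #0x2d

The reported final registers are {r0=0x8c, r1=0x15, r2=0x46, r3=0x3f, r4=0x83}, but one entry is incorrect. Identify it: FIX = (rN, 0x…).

[0] flags=1001 → (cmp)
[1] flags=1001 HI?F → skip
[2] flags=1001 NE?T → r4=0xe6
[3] flags=1010 → (cmp)
[4] flags=1010 VC?T → r1=0xdf
[5] flags=1010 LE?T → r1=0x15
[6] flags=1010 VS?F → skip
[7] flags=1000 → (cmp)
[8] flags=1000 PL?F → skip
[9] flags=1000 VS?F → skip

FIX = (r4, 0xe6)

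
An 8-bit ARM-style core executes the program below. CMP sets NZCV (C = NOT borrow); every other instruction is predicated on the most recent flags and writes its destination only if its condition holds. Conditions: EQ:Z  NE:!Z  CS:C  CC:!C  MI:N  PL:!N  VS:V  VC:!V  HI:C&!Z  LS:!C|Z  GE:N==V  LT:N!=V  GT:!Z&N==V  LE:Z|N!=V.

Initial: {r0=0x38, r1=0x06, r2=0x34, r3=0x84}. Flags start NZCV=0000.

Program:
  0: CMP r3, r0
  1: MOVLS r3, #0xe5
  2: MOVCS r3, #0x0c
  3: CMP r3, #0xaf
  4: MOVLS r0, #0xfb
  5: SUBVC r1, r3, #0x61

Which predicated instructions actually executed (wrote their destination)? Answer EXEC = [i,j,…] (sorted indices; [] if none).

[0] flags=0011 → (cmp)
[1] flags=0011 LS?F → skip
[2] flags=0011 CS?T → r3=0x0c
[3] flags=0000 → (cmp)
[4] flags=0000 LS?T → r0=0xfb
[5] flags=0000 VC?T → r1=0xab

EXEC = [2,4,5]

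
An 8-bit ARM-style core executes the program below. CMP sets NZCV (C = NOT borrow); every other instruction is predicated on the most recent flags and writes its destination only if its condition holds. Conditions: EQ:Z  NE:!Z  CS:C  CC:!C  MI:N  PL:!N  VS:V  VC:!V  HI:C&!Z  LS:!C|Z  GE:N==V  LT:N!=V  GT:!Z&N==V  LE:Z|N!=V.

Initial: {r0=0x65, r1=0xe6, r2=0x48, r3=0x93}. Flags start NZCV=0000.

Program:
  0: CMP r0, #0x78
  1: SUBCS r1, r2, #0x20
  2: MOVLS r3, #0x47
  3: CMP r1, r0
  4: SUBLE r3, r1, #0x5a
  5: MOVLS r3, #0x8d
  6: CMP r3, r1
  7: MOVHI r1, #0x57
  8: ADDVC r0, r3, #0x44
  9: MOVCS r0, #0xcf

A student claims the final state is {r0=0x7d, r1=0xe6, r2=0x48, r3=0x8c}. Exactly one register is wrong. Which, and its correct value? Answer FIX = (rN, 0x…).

[0] flags=1000 → (cmp)
[1] flags=1000 CS?F → skip
[2] flags=1000 LS?T → r3=0x47
[3] flags=1010 → (cmp)
[4] flags=1010 LE?T → r3=0x8c
[5] flags=1010 LS?F → skip
[6] flags=1000 → (cmp)
[7] flags=1000 HI?F → skip
[8] flags=1000 VC?T → r0=0xd0
[9] flags=1000 CS?F → skip

FIX = (r0, 0xd0)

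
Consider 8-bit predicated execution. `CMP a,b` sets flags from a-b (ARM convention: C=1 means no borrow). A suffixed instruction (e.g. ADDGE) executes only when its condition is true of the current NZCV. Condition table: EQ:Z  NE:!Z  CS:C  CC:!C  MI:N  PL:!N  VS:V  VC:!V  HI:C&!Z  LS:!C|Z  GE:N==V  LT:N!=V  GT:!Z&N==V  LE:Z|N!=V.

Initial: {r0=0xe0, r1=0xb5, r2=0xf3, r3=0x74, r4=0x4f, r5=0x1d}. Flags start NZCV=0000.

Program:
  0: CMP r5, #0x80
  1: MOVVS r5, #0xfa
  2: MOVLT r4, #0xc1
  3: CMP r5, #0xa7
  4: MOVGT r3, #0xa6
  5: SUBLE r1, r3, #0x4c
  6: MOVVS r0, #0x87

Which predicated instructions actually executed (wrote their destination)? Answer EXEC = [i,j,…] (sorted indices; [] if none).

[0] flags=1001 → (cmp)
[1] flags=1001 VS?T → r5=0xfa
[2] flags=1001 LT?F → skip
[3] flags=0010 → (cmp)
[4] flags=0010 GT?T → r3=0xa6
[5] flags=0010 LE?F → skip
[6] flags=0010 VS?F → skip

EXEC = [1,4]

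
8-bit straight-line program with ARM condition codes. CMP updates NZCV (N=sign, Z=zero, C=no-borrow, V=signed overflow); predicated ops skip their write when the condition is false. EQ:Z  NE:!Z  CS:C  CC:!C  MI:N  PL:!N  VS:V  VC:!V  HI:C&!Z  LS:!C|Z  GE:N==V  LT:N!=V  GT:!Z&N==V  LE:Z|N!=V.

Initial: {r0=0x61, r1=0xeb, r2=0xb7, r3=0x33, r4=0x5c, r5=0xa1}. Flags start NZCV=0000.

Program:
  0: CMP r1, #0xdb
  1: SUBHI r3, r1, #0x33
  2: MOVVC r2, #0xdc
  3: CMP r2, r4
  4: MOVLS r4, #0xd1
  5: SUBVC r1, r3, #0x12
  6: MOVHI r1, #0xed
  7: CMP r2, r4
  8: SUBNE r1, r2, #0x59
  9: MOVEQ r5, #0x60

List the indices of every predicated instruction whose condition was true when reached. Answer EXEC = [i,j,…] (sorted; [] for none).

EXEC = [1,2,5,6,8]

0: ✓ CMP  NZCV=0010
1: ✓ SUBHI  r3←0xb8
2: ✓ MOVVC  r2←0xdc
3: ✓ CMP  NZCV=1010
4: · MOVLS
5: ✓ SUBVC  r1←0xa6
6: ✓ MOVHI  r1←0xed
7: ✓ CMP  NZCV=1010
8: ✓ SUBNE  r1←0x83
9: · MOVEQ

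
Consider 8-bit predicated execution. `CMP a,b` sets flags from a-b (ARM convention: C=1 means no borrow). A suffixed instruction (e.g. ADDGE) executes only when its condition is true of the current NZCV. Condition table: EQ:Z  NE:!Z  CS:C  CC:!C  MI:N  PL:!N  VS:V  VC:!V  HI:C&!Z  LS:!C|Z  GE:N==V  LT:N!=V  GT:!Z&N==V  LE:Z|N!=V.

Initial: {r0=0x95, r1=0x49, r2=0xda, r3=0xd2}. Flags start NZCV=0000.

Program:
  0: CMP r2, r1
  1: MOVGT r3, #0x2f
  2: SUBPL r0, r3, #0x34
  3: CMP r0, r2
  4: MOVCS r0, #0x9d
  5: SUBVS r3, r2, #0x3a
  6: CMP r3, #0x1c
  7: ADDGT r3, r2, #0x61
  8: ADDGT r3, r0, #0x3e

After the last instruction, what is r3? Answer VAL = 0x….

0: ✓ CMP  NZCV=1010
1: · MOVGT
2: · SUBPL
3: ✓ CMP  NZCV=1000
4: · MOVCS
5: · SUBVS
6: ✓ CMP  NZCV=1010
7: · ADDGT
8: · ADDGT

VAL = 0xd2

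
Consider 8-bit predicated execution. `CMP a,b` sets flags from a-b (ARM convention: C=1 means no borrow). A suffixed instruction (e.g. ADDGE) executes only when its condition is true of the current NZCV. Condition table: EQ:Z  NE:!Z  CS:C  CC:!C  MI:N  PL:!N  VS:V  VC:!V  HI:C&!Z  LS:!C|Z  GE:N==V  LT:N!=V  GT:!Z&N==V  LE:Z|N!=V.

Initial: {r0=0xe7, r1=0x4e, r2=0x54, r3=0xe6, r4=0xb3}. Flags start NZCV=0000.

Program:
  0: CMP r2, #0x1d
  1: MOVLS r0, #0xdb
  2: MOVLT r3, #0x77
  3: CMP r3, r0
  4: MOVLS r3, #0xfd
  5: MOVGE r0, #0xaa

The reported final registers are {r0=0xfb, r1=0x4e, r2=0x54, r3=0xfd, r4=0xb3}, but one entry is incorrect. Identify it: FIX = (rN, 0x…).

FIX = (r0, 0xe7)

[0] flags=0010 → (cmp)
[1] flags=0010 LS?F → skip
[2] flags=0010 LT?F → skip
[3] flags=1000 → (cmp)
[4] flags=1000 LS?T → r3=0xfd
[5] flags=1000 GE?F → skip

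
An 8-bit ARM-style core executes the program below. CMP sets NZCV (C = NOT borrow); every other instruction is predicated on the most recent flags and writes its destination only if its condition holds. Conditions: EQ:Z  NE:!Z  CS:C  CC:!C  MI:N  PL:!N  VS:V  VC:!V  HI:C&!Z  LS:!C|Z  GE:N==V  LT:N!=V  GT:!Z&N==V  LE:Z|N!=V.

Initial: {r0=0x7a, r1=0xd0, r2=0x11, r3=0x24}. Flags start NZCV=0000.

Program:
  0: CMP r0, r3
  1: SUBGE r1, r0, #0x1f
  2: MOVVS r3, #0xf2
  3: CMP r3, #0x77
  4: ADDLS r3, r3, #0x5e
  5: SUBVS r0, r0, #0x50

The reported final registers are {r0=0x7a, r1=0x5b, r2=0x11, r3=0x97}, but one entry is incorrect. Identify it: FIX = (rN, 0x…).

FIX = (r3, 0x82)

[0] flags=0010 → (cmp)
[1] flags=0010 GE?T → r1=0x5b
[2] flags=0010 VS?F → skip
[3] flags=1000 → (cmp)
[4] flags=1000 LS?T → r3=0x82
[5] flags=1000 VS?F → skip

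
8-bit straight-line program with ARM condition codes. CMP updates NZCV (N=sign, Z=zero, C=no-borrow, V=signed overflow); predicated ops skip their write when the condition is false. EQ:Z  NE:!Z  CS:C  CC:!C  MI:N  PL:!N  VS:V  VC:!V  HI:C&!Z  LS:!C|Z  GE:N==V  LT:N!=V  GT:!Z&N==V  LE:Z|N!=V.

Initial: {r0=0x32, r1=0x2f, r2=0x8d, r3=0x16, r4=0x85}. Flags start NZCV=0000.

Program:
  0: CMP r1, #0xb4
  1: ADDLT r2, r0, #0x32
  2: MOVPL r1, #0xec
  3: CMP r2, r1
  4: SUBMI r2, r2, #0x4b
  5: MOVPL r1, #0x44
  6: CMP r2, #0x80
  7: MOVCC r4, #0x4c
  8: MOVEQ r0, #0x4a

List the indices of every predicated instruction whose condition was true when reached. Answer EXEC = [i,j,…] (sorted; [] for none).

0: ✓ CMP  NZCV=0000
1: · ADDLT
2: ✓ MOVPL  r1←0xec
3: ✓ CMP  NZCV=1000
4: ✓ SUBMI  r2←0x42
5: · MOVPL
6: ✓ CMP  NZCV=1001
7: ✓ MOVCC  r4←0x4c
8: · MOVEQ

EXEC = [2,4,7]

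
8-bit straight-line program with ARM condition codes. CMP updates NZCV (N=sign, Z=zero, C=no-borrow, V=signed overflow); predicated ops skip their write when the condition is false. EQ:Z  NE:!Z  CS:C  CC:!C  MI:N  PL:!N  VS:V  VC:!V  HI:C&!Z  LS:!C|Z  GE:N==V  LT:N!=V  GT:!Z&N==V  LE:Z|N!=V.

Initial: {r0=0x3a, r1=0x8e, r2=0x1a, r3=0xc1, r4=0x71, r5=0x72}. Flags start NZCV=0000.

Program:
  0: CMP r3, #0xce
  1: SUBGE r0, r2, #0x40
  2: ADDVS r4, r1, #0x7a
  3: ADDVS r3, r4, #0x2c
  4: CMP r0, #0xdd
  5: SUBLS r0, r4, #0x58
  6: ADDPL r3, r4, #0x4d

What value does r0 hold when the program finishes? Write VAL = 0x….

0: ✓ CMP  NZCV=1000
1: · SUBGE
2: · ADDVS
3: · ADDVS
4: ✓ CMP  NZCV=0000
5: ✓ SUBLS  r0←0x19
6: ✓ ADDPL  r3←0xbe

VAL = 0x19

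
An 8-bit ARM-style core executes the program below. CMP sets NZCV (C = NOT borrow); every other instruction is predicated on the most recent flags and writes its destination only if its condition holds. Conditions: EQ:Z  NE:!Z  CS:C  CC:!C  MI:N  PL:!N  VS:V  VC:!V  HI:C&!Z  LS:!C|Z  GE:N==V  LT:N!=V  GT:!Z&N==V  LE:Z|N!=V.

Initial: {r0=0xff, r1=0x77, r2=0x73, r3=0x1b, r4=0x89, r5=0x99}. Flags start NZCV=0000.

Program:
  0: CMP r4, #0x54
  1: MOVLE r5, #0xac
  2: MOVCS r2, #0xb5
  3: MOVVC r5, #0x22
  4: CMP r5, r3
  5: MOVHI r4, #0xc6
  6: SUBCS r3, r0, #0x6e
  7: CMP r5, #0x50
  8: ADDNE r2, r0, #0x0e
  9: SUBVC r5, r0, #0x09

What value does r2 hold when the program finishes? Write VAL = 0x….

VAL = 0x0d

[0] flags=0011 → (cmp)
[1] flags=0011 LE?T → r5=0xac
[2] flags=0011 CS?T → r2=0xb5
[3] flags=0011 VC?F → skip
[4] flags=1010 → (cmp)
[5] flags=1010 HI?T → r4=0xc6
[6] flags=1010 CS?T → r3=0x91
[7] flags=0011 → (cmp)
[8] flags=0011 NE?T → r2=0x0d
[9] flags=0011 VC?F → skip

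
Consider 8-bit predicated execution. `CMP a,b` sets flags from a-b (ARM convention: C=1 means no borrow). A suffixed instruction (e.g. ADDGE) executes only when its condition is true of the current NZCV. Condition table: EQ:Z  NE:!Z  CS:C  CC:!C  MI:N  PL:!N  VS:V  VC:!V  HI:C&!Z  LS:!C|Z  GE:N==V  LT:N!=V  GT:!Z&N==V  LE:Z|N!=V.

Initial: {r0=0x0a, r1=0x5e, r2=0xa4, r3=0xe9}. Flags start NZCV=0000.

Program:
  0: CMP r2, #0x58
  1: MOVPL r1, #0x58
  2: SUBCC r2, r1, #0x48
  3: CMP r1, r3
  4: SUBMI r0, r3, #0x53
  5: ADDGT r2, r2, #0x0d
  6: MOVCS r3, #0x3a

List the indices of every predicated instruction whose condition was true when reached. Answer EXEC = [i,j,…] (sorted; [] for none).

0: ✓ CMP  NZCV=0011
1: ✓ MOVPL  r1←0x58
2: · SUBCC
3: ✓ CMP  NZCV=0000
4: · SUBMI
5: ✓ ADDGT  r2←0xb1
6: · MOVCS

EXEC = [1,5]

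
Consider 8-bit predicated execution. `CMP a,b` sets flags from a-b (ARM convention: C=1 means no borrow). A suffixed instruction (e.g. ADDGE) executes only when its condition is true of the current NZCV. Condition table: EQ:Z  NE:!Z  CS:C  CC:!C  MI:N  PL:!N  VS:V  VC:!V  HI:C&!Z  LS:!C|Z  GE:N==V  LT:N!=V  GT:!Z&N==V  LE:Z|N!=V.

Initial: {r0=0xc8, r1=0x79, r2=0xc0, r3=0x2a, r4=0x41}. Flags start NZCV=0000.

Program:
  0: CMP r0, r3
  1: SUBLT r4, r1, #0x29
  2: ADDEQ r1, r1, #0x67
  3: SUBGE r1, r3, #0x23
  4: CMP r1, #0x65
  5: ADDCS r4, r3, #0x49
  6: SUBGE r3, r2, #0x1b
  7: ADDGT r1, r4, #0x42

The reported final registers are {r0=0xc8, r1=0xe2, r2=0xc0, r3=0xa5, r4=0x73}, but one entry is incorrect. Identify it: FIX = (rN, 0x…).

0: ✓ CMP  NZCV=1010
1: ✓ SUBLT  r4←0x50
2: · ADDEQ
3: · SUBGE
4: ✓ CMP  NZCV=0010
5: ✓ ADDCS  r4←0x73
6: ✓ SUBGE  r3←0xa5
7: ✓ ADDGT  r1←0xb5

FIX = (r1, 0xb5)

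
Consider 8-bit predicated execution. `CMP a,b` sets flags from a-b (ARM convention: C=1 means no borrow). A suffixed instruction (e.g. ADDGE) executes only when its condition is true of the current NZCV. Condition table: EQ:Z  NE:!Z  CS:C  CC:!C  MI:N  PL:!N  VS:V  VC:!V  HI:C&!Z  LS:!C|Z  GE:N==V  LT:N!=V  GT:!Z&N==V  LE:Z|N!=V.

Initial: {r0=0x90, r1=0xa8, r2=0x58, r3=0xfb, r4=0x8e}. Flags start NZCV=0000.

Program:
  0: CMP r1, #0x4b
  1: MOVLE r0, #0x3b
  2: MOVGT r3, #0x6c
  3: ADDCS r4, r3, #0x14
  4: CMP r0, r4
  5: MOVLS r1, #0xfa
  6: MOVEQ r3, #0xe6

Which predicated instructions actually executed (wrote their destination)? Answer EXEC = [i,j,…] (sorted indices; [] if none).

EXEC = [1,3]

[0] flags=0011 → (cmp)
[1] flags=0011 LE?T → r0=0x3b
[2] flags=0011 GT?F → skip
[3] flags=0011 CS?T → r4=0x0f
[4] flags=0010 → (cmp)
[5] flags=0010 LS?F → skip
[6] flags=0010 EQ?F → skip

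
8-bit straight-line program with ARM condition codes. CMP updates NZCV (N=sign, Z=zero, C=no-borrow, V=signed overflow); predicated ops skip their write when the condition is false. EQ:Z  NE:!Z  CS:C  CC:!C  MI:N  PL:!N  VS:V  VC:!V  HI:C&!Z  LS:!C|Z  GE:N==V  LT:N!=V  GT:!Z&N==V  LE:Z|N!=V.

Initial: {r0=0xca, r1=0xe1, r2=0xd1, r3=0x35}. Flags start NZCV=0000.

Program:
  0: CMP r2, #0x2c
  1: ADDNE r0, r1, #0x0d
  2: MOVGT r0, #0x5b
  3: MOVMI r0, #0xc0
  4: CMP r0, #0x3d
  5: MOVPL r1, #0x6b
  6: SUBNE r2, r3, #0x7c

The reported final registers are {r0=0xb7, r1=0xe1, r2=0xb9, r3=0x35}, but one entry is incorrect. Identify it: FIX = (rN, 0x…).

[0] flags=1010 → (cmp)
[1] flags=1010 NE?T → r0=0xee
[2] flags=1010 GT?F → skip
[3] flags=1010 MI?T → r0=0xc0
[4] flags=1010 → (cmp)
[5] flags=1010 PL?F → skip
[6] flags=1010 NE?T → r2=0xb9

FIX = (r0, 0xc0)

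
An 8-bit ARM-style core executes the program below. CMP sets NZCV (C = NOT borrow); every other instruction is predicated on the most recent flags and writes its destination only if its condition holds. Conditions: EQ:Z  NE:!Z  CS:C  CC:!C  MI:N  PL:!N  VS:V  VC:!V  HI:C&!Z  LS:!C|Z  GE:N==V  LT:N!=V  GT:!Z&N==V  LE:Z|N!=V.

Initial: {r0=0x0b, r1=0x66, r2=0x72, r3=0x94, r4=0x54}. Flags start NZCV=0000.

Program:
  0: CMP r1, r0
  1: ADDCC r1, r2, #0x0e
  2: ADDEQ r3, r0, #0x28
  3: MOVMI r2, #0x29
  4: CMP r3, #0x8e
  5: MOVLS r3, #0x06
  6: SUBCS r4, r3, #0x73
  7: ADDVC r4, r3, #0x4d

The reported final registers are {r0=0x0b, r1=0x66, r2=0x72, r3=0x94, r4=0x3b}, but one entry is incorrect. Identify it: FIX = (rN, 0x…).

[0] flags=0010 → (cmp)
[1] flags=0010 CC?F → skip
[2] flags=0010 EQ?F → skip
[3] flags=0010 MI?F → skip
[4] flags=0010 → (cmp)
[5] flags=0010 LS?F → skip
[6] flags=0010 CS?T → r4=0x21
[7] flags=0010 VC?T → r4=0xe1

FIX = (r4, 0xe1)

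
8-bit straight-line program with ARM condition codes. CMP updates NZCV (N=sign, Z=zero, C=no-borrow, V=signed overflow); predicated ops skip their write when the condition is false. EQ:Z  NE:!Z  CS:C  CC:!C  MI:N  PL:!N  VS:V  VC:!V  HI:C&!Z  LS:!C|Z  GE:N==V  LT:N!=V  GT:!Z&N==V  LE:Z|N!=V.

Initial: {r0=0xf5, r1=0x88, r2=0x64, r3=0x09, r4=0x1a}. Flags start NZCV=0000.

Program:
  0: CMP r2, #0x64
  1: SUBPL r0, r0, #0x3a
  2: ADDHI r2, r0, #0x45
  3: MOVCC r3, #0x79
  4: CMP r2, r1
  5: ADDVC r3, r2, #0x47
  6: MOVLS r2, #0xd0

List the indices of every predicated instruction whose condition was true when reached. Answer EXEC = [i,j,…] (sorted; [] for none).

EXEC = [1,6]

0: ✓ CMP  NZCV=0110
1: ✓ SUBPL  r0←0xbb
2: · ADDHI
3: · MOVCC
4: ✓ CMP  NZCV=1001
5: · ADDVC
6: ✓ MOVLS  r2←0xd0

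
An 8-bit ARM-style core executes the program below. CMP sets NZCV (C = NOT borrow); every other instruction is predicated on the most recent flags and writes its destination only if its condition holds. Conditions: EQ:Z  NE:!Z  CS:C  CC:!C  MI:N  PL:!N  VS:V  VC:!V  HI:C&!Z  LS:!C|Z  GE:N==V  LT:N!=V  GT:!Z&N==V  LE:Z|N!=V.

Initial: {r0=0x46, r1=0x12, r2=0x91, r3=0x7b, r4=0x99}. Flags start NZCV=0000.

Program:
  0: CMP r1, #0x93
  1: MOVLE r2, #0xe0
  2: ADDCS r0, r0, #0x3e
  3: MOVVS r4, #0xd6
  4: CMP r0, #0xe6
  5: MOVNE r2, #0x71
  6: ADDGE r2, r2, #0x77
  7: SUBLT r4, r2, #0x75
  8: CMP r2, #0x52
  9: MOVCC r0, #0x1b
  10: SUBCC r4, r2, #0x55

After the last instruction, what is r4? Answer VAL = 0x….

[0] flags=0000 → (cmp)
[1] flags=0000 LE?F → skip
[2] flags=0000 CS?F → skip
[3] flags=0000 VS?F → skip
[4] flags=0000 → (cmp)
[5] flags=0000 NE?T → r2=0x71
[6] flags=0000 GE?T → r2=0xe8
[7] flags=0000 LT?F → skip
[8] flags=1010 → (cmp)
[9] flags=1010 CC?F → skip
[10] flags=1010 CC?F → skip

VAL = 0x99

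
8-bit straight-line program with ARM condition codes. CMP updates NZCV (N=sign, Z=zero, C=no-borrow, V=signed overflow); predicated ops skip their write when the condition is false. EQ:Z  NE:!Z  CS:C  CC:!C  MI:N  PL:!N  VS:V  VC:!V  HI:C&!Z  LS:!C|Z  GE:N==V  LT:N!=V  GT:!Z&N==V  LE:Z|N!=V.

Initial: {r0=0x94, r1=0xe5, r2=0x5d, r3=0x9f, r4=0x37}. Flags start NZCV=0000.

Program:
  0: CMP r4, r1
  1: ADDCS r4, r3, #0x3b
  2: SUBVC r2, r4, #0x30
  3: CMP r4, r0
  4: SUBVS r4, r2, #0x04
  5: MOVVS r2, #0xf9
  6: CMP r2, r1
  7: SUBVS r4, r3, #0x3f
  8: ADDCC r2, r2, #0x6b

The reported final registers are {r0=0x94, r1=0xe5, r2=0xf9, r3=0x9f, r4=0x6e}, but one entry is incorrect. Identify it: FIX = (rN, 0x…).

[0] flags=0000 → (cmp)
[1] flags=0000 CS?F → skip
[2] flags=0000 VC?T → r2=0x07
[3] flags=1001 → (cmp)
[4] flags=1001 VS?T → r4=0x03
[5] flags=1001 VS?T → r2=0xf9
[6] flags=0010 → (cmp)
[7] flags=0010 VS?F → skip
[8] flags=0010 CC?F → skip

FIX = (r4, 0x03)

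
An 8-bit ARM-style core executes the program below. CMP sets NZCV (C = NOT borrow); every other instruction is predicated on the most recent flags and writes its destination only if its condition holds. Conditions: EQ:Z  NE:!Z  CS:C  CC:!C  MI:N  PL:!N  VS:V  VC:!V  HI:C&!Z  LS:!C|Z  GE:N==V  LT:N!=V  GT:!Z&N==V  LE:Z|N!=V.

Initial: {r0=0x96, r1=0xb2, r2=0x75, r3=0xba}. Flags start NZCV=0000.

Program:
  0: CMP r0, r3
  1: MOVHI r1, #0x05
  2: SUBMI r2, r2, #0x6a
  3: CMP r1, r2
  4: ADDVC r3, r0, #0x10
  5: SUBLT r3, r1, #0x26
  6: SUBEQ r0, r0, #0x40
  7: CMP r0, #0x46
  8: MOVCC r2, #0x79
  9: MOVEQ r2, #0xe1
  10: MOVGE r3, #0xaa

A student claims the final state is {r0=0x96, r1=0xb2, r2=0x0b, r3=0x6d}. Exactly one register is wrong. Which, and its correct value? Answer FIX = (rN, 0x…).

FIX = (r3, 0x8c)

[0] flags=1000 → (cmp)
[1] flags=1000 HI?F → skip
[2] flags=1000 MI?T → r2=0x0b
[3] flags=1010 → (cmp)
[4] flags=1010 VC?T → r3=0xa6
[5] flags=1010 LT?T → r3=0x8c
[6] flags=1010 EQ?F → skip
[7] flags=0011 → (cmp)
[8] flags=0011 CC?F → skip
[9] flags=0011 EQ?F → skip
[10] flags=0011 GE?F → skip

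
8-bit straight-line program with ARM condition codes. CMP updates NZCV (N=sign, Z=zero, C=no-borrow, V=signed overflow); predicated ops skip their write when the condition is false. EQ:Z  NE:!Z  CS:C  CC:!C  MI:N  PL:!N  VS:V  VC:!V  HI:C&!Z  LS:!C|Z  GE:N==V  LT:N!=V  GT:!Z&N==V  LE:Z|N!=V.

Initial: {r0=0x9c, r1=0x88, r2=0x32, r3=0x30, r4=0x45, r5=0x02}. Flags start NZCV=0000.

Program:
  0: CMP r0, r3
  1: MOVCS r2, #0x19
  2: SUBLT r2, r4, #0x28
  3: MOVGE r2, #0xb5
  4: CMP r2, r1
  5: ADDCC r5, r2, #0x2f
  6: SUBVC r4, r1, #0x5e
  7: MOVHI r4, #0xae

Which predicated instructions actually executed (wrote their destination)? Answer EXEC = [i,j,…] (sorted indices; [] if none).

[0] flags=0011 → (cmp)
[1] flags=0011 CS?T → r2=0x19
[2] flags=0011 LT?T → r2=0x1d
[3] flags=0011 GE?F → skip
[4] flags=1001 → (cmp)
[5] flags=1001 CC?T → r5=0x4c
[6] flags=1001 VC?F → skip
[7] flags=1001 HI?F → skip

EXEC = [1,2,5]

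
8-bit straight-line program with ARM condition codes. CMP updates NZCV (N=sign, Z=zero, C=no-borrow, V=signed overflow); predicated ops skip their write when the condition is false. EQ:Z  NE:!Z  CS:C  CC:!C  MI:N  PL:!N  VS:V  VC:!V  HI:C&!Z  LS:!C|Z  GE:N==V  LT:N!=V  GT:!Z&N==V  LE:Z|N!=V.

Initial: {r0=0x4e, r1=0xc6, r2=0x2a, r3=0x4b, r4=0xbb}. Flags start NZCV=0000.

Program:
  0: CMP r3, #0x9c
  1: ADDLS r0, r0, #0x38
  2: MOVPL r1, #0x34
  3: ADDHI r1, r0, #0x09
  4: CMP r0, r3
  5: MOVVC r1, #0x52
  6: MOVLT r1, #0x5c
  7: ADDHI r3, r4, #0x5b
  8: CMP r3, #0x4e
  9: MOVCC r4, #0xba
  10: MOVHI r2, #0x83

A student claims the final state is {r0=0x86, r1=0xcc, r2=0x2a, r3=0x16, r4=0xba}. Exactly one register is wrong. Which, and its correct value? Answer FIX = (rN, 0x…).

0: ✓ CMP  NZCV=1001
1: ✓ ADDLS  r0←0x86
2: · MOVPL
3: · ADDHI
4: ✓ CMP  NZCV=0011
5: · MOVVC
6: ✓ MOVLT  r1←0x5c
7: ✓ ADDHI  r3←0x16
8: ✓ CMP  NZCV=1000
9: ✓ MOVCC  r4←0xba
10: · MOVHI

FIX = (r1, 0x5c)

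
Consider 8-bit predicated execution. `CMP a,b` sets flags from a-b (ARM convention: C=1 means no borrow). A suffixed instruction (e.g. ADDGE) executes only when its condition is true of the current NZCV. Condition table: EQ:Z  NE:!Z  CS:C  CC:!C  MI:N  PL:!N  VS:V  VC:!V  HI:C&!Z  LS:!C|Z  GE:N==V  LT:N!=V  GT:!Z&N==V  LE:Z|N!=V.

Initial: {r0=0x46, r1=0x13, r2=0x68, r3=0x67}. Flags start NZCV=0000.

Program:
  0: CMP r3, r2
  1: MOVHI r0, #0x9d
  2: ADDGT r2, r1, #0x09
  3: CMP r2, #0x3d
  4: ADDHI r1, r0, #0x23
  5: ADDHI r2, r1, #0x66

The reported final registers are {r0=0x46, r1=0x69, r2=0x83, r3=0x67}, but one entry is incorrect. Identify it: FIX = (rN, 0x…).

FIX = (r2, 0xcf)

[0] flags=1000 → (cmp)
[1] flags=1000 HI?F → skip
[2] flags=1000 GT?F → skip
[3] flags=0010 → (cmp)
[4] flags=0010 HI?T → r1=0x69
[5] flags=0010 HI?T → r2=0xcf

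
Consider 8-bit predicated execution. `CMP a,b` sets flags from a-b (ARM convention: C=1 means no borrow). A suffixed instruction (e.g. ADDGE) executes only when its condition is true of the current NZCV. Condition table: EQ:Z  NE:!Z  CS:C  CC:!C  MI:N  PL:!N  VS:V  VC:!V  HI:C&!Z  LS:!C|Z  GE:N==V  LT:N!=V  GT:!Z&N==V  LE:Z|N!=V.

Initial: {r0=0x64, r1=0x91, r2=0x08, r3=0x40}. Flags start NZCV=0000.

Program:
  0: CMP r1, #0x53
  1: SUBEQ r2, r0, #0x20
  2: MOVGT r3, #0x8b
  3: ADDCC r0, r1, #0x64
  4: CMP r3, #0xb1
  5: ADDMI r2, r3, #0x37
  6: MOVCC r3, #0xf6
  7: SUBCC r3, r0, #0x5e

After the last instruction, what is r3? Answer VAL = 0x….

[0] flags=0011 → (cmp)
[1] flags=0011 EQ?F → skip
[2] flags=0011 GT?F → skip
[3] flags=0011 CC?F → skip
[4] flags=1001 → (cmp)
[5] flags=1001 MI?T → r2=0x77
[6] flags=1001 CC?T → r3=0xf6
[7] flags=1001 CC?T → r3=0x06

VAL = 0x06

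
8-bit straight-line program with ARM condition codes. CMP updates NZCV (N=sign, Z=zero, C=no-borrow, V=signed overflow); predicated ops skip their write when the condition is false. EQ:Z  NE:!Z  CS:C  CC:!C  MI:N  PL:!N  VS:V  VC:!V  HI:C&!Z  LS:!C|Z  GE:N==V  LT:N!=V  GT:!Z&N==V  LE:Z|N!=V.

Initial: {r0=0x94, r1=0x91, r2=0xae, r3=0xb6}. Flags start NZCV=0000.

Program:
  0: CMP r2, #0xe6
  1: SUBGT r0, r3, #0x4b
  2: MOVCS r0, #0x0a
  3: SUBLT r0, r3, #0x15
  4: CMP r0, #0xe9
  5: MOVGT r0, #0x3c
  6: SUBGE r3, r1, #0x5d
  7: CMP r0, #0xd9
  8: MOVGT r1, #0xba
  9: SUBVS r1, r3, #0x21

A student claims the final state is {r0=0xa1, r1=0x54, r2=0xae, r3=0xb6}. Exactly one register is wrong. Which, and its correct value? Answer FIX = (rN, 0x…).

FIX = (r1, 0x91)

0: ✓ CMP  NZCV=1000
1: · SUBGT
2: · MOVCS
3: ✓ SUBLT  r0←0xa1
4: ✓ CMP  NZCV=1000
5: · MOVGT
6: · SUBGE
7: ✓ CMP  NZCV=1000
8: · MOVGT
9: · SUBVS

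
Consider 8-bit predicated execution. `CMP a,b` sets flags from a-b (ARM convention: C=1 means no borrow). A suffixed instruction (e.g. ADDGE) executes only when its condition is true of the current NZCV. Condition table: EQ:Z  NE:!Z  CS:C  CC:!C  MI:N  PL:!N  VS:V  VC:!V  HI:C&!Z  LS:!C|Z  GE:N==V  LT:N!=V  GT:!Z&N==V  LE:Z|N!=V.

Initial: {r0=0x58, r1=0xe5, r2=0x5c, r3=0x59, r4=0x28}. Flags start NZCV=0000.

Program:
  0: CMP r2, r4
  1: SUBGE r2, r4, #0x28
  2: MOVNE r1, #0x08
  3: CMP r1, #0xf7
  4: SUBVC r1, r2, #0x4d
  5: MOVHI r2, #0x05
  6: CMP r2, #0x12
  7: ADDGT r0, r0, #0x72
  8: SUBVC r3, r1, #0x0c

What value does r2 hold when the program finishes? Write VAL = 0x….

[0] flags=0010 → (cmp)
[1] flags=0010 GE?T → r2=0x00
[2] flags=0010 NE?T → r1=0x08
[3] flags=0000 → (cmp)
[4] flags=0000 VC?T → r1=0xb3
[5] flags=0000 HI?F → skip
[6] flags=1000 → (cmp)
[7] flags=1000 GT?F → skip
[8] flags=1000 VC?T → r3=0xa7

VAL = 0x00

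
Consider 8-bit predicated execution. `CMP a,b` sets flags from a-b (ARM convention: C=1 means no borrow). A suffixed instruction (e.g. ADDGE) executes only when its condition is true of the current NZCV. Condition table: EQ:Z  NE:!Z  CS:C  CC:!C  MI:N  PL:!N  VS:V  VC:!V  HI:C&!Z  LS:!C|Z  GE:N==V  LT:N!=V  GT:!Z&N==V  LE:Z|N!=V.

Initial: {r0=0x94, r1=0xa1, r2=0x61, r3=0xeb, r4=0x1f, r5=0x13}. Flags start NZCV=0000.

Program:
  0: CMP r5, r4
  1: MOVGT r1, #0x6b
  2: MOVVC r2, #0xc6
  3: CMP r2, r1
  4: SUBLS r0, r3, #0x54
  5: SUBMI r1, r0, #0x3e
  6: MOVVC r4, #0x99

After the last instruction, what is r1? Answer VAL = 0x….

VAL = 0xa1

[0] flags=1000 → (cmp)
[1] flags=1000 GT?F → skip
[2] flags=1000 VC?T → r2=0xc6
[3] flags=0010 → (cmp)
[4] flags=0010 LS?F → skip
[5] flags=0010 MI?F → skip
[6] flags=0010 VC?T → r4=0x99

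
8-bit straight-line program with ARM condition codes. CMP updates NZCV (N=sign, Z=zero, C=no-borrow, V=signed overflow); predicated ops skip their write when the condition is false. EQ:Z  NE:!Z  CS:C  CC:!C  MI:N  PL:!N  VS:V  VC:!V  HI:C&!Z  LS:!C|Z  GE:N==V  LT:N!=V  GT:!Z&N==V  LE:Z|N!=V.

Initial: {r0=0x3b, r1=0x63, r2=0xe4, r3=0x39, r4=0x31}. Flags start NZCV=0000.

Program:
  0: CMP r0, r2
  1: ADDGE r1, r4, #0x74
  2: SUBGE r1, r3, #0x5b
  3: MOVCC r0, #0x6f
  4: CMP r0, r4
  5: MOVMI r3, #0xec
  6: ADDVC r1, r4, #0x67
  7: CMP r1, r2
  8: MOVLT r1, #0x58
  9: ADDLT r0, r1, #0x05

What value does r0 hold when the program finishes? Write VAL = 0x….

VAL = 0x5d

[0] flags=0000 → (cmp)
[1] flags=0000 GE?T → r1=0xa5
[2] flags=0000 GE?T → r1=0xde
[3] flags=0000 CC?T → r0=0x6f
[4] flags=0010 → (cmp)
[5] flags=0010 MI?F → skip
[6] flags=0010 VC?T → r1=0x98
[7] flags=1000 → (cmp)
[8] flags=1000 LT?T → r1=0x58
[9] flags=1000 LT?T → r0=0x5d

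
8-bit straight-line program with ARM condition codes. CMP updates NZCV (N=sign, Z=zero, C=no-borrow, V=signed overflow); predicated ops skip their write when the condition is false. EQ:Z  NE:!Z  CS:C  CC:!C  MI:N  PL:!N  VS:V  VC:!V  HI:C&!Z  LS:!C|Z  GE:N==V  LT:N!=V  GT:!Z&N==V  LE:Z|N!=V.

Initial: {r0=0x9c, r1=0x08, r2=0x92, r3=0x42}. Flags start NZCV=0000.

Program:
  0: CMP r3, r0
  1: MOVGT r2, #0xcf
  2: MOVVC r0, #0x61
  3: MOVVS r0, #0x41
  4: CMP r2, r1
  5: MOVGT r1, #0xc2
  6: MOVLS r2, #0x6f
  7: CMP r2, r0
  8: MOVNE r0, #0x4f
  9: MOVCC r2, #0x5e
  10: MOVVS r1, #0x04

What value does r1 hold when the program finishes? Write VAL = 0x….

VAL = 0x08

0: ✓ CMP  NZCV=1001
1: ✓ MOVGT  r2←0xcf
2: · MOVVC
3: ✓ MOVVS  r0←0x41
4: ✓ CMP  NZCV=1010
5: · MOVGT
6: · MOVLS
7: ✓ CMP  NZCV=1010
8: ✓ MOVNE  r0←0x4f
9: · MOVCC
10: · MOVVS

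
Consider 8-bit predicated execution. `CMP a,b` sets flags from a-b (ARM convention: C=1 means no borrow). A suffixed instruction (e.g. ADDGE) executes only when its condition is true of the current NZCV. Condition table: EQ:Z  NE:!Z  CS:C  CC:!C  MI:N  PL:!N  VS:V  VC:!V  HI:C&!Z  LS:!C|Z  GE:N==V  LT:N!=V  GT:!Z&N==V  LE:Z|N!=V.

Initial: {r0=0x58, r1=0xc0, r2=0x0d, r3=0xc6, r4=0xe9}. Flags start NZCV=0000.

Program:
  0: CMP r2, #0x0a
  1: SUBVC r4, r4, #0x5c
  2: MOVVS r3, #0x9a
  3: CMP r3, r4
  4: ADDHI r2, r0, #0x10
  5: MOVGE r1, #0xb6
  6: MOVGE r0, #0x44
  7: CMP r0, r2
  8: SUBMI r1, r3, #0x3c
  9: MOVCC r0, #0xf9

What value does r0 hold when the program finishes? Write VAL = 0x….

VAL = 0xf9

[0] flags=0010 → (cmp)
[1] flags=0010 VC?T → r4=0x8d
[2] flags=0010 VS?F → skip
[3] flags=0010 → (cmp)
[4] flags=0010 HI?T → r2=0x68
[5] flags=0010 GE?T → r1=0xb6
[6] flags=0010 GE?T → r0=0x44
[7] flags=1000 → (cmp)
[8] flags=1000 MI?T → r1=0x8a
[9] flags=1000 CC?T → r0=0xf9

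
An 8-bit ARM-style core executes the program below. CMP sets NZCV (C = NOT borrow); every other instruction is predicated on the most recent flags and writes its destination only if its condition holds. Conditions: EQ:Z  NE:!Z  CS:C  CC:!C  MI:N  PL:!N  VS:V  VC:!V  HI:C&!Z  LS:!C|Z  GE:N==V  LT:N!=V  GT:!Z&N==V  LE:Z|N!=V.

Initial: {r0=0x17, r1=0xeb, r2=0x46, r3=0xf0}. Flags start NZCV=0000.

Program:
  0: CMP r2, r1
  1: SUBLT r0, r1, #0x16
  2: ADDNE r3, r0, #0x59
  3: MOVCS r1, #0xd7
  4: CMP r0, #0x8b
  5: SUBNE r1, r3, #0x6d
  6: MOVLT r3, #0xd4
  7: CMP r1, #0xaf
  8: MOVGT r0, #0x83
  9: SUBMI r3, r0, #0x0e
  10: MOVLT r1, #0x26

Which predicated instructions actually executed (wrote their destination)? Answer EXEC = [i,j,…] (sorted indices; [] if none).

EXEC = [2,5,8]

0: ✓ CMP  NZCV=0000
1: · SUBLT
2: ✓ ADDNE  r3←0x70
3: · MOVCS
4: ✓ CMP  NZCV=1001
5: ✓ SUBNE  r1←0x03
6: · MOVLT
7: ✓ CMP  NZCV=0000
8: ✓ MOVGT  r0←0x83
9: · SUBMI
10: · MOVLT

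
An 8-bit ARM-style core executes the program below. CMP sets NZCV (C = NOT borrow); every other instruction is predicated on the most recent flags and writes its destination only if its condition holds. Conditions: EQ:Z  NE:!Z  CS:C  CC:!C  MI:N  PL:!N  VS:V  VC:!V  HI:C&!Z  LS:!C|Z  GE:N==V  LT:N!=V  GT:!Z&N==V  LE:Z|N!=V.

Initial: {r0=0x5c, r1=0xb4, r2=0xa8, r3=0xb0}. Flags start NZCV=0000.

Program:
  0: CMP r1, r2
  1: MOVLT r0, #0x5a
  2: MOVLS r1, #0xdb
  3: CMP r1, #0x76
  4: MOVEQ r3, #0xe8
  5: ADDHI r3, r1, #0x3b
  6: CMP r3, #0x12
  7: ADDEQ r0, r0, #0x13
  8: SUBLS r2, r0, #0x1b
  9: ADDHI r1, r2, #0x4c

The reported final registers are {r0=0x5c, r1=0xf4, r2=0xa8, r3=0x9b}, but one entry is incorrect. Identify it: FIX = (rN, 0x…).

[0] flags=0010 → (cmp)
[1] flags=0010 LT?F → skip
[2] flags=0010 LS?F → skip
[3] flags=0011 → (cmp)
[4] flags=0011 EQ?F → skip
[5] flags=0011 HI?T → r3=0xef
[6] flags=1010 → (cmp)
[7] flags=1010 EQ?F → skip
[8] flags=1010 LS?F → skip
[9] flags=1010 HI?T → r1=0xf4

FIX = (r3, 0xef)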